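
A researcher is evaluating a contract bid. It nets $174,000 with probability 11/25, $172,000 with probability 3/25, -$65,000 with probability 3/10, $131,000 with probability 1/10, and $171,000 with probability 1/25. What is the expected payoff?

EV = 11/25 × 174000 + 3/25 × 172000 + 3/10 × (-65000) + 1/10 × 131000 + 1/25 × 171000 = 76560 + 20640 − 19500 + 13100 + 6840 = 97640

$97,640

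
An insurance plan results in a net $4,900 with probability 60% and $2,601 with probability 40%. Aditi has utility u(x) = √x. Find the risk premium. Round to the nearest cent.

$86.64

E[u] = 0.6·√4900 + 0.4·√2601 = 0.6·70 + 0.4·51 = 62.4
CE = (62.4)² = 3893.76
Risk premium = EV − CE = 3980.4 − 3893.76 = 86.64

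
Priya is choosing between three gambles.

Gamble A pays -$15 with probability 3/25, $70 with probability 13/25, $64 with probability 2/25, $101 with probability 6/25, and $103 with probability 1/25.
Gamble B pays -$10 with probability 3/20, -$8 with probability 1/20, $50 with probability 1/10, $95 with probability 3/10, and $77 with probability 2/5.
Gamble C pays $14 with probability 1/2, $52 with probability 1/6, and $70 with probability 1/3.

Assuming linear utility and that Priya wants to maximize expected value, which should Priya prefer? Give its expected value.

Gamble A ($68.08)

Gamble A = 3/25 × (-15) + 13/25 × 70 + 2/25 × 64 + 6/25 × 101 + 1/25 × 103 = -1.8 + 36.4 + 5.12 + 24.24 + 4.12 = 68.08
Gamble B = 3/20 × (-10) + 1/20 × (-8) + 1/10 × 50 + 3/10 × 95 + 2/5 × 77 = -1.5 − 0.4 + 5 + 28.5 + 30.8 = 62.4
Gamble C = 1/2 × 14 + 1/6 × 52 + 1/3 × 70 = 7 + 8.6667 + 23.3333 = 39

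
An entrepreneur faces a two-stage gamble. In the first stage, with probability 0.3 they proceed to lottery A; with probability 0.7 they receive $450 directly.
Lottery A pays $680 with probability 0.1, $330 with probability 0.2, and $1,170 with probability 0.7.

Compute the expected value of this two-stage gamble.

$600.90

EV(A) = 0.1 × 680 + 0.2 × 330 + 0.7 × 1170 = 68 + 66 + 819 = 953
Branch B: 450 (certain)
Overall = 0.3 × 953 + 0.7 × 450 = 285.9 + 315 = 600.9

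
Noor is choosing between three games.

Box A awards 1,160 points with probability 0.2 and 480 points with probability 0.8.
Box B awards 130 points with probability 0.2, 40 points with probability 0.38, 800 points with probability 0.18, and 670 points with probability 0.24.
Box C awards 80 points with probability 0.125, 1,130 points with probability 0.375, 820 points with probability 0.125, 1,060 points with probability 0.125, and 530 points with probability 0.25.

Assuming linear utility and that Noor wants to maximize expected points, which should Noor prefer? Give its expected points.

Box A = 0.2 × 1160 + 0.8 × 480 = 232 + 384 = 616
Box B = 0.2 × 130 + 0.38 × 40 + 0.18 × 800 + 0.24 × 670 = 26 + 15.2 + 144 + 160.8 = 346
Box C = 0.125 × 80 + 0.375 × 1130 + 0.125 × 820 + 0.125 × 1060 + 0.25 × 530 = 10 + 423.75 + 102.5 + 132.5 + 132.5 = 801.25

Box C (801.25 points)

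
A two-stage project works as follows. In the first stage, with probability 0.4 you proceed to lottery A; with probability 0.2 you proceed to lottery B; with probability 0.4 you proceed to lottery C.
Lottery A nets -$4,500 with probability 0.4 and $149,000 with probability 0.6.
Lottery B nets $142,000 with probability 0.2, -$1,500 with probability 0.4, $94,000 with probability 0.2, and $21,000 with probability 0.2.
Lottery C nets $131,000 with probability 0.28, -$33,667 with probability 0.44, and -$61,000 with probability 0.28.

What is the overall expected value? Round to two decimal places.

$47,114.61

EV(A) = 0.4 × (-4500) + 0.6 × 149000 = -1800 + 89400 = 87600
EV(B) = 0.2 × 142000 + 0.4 × (-1500) + 0.2 × 94000 + 0.2 × 21000 = 28400 − 600 + 18800 + 4200 = 50800
EV(C) = 0.28 × 131000 + 0.44 × (-33667) + 0.28 × (-61000) = 36680 − 14813.48 − 17080 = 4786.52
Overall = 0.4 × 87600 + 0.2 × 50800 + 0.4 × 4786.52 = 35040 + 10160 + 1914.608 = 47114.608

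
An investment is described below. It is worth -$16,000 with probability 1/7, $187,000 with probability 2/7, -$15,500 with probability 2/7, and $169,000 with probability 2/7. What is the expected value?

EV = 1/7 × (-16000) + 2/7 × 187000 + 2/7 × (-15500) + 2/7 × 169000 = -2285.7143 + 53428.5714 − 4428.5714 + 48285.7143 = 95000

$95,000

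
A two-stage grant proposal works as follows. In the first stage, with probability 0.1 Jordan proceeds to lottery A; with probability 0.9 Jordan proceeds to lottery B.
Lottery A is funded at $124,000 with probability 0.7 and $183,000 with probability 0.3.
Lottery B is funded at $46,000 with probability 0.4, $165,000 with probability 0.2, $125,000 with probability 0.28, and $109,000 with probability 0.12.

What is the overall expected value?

EV(A) = 0.7 × 124000 + 0.3 × 183000 = 86800 + 54900 = 141700
EV(B) = 0.4 × 46000 + 0.2 × 165000 + 0.28 × 125000 + 0.12 × 109000 = 18400 + 33000 + 35000 + 13080 = 99480
Overall = 0.1 × 141700 + 0.9 × 99480 = 14170 + 89532 = 103702

$103,702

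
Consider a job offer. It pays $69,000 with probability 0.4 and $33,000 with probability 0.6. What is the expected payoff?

$47,400

EV = 0.4 × 69000 + 0.6 × 33000 = 27600 + 19800 = 47400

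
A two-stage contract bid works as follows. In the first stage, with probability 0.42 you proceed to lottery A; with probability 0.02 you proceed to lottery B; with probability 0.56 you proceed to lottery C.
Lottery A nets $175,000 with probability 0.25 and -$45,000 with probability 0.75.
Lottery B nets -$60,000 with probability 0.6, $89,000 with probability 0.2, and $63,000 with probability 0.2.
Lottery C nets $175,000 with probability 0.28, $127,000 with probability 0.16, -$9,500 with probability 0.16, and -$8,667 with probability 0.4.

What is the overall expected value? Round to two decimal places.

$40,114.59

EV(A) = 0.25 × 175000 + 0.75 × (-45000) = 43750 − 33750 = 10000
EV(B) = 0.6 × (-60000) + 0.2 × 89000 + 0.2 × 63000 = -36000 + 17800 + 12600 = -5600
EV(C) = 0.28 × 175000 + 0.16 × 127000 + 0.16 × (-9500) + 0.4 × (-8667) = 49000 + 20320 − 1520 − 3466.8 = 64333.2
Overall = 0.42 × 10000 + 0.02 × (-5600) + 0.56 × 64333.2 = 4200 − 112 + 36026.592 = 40114.592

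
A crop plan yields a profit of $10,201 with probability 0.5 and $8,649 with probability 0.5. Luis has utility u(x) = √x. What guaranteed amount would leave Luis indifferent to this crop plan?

E[u] = 0.5·√10201 + 0.5·√8649 = 0.5·101 + 0.5·93 = 97
CE = (97)² = 9409

$9,409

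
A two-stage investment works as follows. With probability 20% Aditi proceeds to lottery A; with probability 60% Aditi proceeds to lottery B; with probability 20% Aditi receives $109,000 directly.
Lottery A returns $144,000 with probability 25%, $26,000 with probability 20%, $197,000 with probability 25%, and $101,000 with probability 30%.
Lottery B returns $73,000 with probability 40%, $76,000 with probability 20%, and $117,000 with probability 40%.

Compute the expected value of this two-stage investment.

EV(A) = 0.25 × 144000 + 0.2 × 26000 + 0.25 × 197000 + 0.3 × 101000 = 36000 + 5200 + 49250 + 30300 = 120750
EV(B) = 0.4 × 73000 + 0.2 × 76000 + 0.4 × 117000 = 29200 + 15200 + 46800 = 91200
Branch C: 109000 (certain)
Overall = 0.2 × 120750 + 0.6 × 91200 + 0.2 × 109000 = 24150 + 54720 + 21800 = 100670

$100,670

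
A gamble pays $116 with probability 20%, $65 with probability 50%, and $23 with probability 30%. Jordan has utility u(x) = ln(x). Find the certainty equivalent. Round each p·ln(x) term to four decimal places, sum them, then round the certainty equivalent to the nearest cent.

$53.44

E[u] = 0.2·ln(116) + 0.5·ln(65) + 0.3·ln(23) = 0.9507 + 2.0872 + 0.9406 = 3.9785
CE = e^3.9785 ≈ 53.44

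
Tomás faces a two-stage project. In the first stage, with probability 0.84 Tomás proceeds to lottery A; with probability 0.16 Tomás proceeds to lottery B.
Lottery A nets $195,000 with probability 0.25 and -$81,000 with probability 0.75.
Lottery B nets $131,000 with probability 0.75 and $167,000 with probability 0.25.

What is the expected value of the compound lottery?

$12,320

EV(A) = 0.25 × 195000 + 0.75 × (-81000) = 48750 − 60750 = -12000
EV(B) = 0.75 × 131000 + 0.25 × 167000 = 98250 + 41750 = 140000
Overall = 0.84 × (-12000) + 0.16 × 140000 = -10080 + 22400 = 12320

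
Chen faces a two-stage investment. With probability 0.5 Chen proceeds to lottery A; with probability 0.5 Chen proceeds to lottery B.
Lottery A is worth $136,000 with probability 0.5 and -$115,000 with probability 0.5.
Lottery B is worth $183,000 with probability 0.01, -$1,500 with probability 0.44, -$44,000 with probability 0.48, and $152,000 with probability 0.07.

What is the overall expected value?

EV(A) = 0.5 × 136000 + 0.5 × (-115000) = 68000 − 57500 = 10500
EV(B) = 0.01 × 183000 + 0.44 × (-1500) + 0.48 × (-44000) + 0.07 × 152000 = 1830 − 660 − 21120 + 10640 = -9310
Overall = 0.5 × 10500 + 0.5 × (-9310) = 5250 − 4655 = 595

$595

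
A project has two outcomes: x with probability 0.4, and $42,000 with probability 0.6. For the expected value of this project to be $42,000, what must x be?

0.4·x + 0.6·42000 = 42000
0.4·x = 42000 − 25200 = 16800
x = 16800 / 0.4 = 42000

x = $42,000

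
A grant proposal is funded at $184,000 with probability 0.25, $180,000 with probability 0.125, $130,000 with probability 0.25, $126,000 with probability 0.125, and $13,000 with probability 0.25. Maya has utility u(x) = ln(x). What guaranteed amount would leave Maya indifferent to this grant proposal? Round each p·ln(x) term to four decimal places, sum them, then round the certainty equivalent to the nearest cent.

E[u] = 0.25·ln(184000) + 0.125·ln(180000) + 0.25·ln(130000) + 0.125·ln(126000) + 0.25·ln(13000) = 3.0307 + 1.5126 + 2.9438 + 1.4680 + 2.3682 = 11.3233
CE = e^11.3233 ≈ 82726.89

$82,726.89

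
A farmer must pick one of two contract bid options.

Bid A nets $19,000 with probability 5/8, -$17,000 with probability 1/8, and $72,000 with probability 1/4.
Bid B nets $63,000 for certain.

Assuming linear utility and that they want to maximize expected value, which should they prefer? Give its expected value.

Bid A = 5/8 × 19000 + 1/8 × (-17000) + 1/4 × 72000 = 11875 − 2125 + 18000 = 27750
Bid B: 63000 (certain)

Bid B ($63,000)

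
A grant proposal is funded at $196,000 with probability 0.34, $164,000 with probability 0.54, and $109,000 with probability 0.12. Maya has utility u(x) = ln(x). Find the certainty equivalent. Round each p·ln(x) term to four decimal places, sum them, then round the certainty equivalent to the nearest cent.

$165,909.88

E[u] = 0.34·ln(196000) + 0.54·ln(164000) + 0.12·ln(109000) = 4.1432 + 6.4841 + 1.3919 = 12.0192
CE = e^12.0192 ≈ 165909.88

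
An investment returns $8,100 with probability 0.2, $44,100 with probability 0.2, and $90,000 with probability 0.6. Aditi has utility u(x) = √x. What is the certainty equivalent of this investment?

$57,600

E[u] = 0.2·√8100 + 0.2·√44100 + 0.6·√90000 = 0.2·90 + 0.2·210 + 0.6·300 = 240
CE = (240)² = 57600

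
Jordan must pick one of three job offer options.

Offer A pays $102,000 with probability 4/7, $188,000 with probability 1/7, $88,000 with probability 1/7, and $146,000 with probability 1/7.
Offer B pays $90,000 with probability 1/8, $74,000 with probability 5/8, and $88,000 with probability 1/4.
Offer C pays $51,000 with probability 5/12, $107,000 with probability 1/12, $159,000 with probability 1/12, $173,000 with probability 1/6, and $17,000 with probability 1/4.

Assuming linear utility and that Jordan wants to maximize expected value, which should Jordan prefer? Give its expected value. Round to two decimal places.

Offer A ($118,571.43)

Offer A = 4/7 × 102000 + 1/7 × 188000 + 1/7 × 88000 + 1/7 × 146000 = 58285.7143 + 26857.1429 + 12571.4286 + 20857.1429 = 118571.4286
Offer B = 1/8 × 90000 + 5/8 × 74000 + 1/4 × 88000 = 11250 + 46250 + 22000 = 79500
Offer C = 5/12 × 51000 + 1/12 × 107000 + 1/12 × 159000 + 1/6 × 173000 + 1/4 × 17000 = 21250 + 8916.6667 + 13250 + 28833.3333 + 4250 = 76500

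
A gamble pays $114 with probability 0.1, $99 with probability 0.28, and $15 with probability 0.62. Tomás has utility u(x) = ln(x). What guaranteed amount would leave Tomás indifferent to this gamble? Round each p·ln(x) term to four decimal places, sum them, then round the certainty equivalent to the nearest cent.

E[u] = 0.1·ln(114) + 0.28·ln(99) + 0.62·ln(15) = 0.4736 + 1.2866 + 1.6790 = 3.4392
CE = e^3.4392 ≈ 31.16

$31.16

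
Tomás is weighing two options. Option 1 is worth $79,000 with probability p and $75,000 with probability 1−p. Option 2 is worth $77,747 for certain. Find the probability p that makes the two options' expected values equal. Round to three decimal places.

p·79000 + (1−p)·75000 = 77747
4000p + 75000 = 77747
p = (77747 − 75000) / 4000

p = 0.687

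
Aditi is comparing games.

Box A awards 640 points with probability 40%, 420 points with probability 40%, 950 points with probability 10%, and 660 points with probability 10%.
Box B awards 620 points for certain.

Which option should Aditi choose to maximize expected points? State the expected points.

Box A = 0.4 × 640 + 0.4 × 420 + 0.1 × 950 + 0.1 × 660 = 256 + 168 + 95 + 66 = 585
Box B: 620 (certain)

Box B (620 points)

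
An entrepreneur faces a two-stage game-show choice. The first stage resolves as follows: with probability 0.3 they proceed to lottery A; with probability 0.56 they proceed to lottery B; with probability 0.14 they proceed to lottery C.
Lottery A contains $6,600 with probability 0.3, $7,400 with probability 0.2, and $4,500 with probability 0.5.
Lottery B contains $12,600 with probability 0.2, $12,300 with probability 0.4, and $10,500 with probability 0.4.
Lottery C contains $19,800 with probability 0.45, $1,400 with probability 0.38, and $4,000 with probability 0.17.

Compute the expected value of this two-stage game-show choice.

$9,648.48

EV(A) = 0.3 × 6600 + 0.2 × 7400 + 0.5 × 4500 = 1980 + 1480 + 2250 = 5710
EV(B) = 0.2 × 12600 + 0.4 × 12300 + 0.4 × 10500 = 2520 + 4920 + 4200 = 11640
EV(C) = 0.45 × 19800 + 0.38 × 1400 + 0.17 × 4000 = 8910 + 532 + 680 = 10122
Overall = 0.3 × 5710 + 0.56 × 11640 + 0.14 × 10122 = 1713 + 6518.4 + 1417.08 = 9648.48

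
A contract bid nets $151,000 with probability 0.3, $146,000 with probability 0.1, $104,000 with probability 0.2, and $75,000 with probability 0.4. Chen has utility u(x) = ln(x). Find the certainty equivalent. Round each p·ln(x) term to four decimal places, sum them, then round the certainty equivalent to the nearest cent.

E[u] = 0.3·ln(151000) + 0.1·ln(146000) + 0.2·ln(104000) + 0.4·ln(75000) = 3.5775 + 1.1891 + 2.3104 + 4.4901 = 11.5671
CE = e^11.5671 ≈ 105566.88

$105,566.88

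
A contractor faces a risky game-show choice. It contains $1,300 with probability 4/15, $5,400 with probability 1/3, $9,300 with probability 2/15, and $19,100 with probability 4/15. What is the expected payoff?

EV = 4/15 × 1300 + 1/3 × 5400 + 2/15 × 9300 + 4/15 × 19100 = 346.6667 + 1800 + 1240 + 5093.3333 = 8480

$8,480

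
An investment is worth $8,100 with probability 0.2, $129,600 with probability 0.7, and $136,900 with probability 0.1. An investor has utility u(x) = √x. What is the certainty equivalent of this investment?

$94,249

E[u] = 0.2·√8100 + 0.7·√129600 + 0.1·√136900 = 0.2·90 + 0.7·360 + 0.1·370 = 307
CE = (307)² = 94249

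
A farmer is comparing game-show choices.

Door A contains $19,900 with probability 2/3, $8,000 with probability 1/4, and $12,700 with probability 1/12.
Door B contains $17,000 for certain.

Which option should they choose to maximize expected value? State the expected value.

Door B ($17,000)

Door A = 2/3 × 19900 + 1/4 × 8000 + 1/12 × 12700 = 13266.6667 + 2000 + 1058.3333 = 16325
Door B: 17000 (certain)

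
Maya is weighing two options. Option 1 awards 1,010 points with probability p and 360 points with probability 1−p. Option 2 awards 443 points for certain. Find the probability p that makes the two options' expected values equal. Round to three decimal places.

p·1010 + (1−p)·360 = 443
650p + 360 = 443
p = (443 − 360) / 650

p = 0.128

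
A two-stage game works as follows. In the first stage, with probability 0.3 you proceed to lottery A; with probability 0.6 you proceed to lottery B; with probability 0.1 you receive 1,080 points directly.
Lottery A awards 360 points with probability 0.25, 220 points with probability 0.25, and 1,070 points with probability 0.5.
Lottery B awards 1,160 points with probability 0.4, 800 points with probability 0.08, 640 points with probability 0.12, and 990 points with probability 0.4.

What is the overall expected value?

912.48 points

EV(A) = 0.25 × 360 + 0.25 × 220 + 0.5 × 1070 = 90 + 55 + 535 = 680
EV(B) = 0.4 × 1160 + 0.08 × 800 + 0.12 × 640 + 0.4 × 990 = 464 + 64 + 76.8 + 396 = 1000.8
Branch C: 1080 (certain)
Overall = 0.3 × 680 + 0.6 × 1000.8 + 0.1 × 1080 = 204 + 600.48 + 108 = 912.48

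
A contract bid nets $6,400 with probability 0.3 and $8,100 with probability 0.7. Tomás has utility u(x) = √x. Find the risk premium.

E[u] = 0.3·√6400 + 0.7·√8100 = 0.3·80 + 0.7·90 = 87
CE = (87)² = 7569
Risk premium = EV − CE = 7590 − 7569 = 21

$21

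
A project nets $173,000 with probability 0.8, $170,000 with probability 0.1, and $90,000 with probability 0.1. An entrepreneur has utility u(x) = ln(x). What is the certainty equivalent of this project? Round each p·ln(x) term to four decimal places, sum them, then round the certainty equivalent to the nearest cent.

$161,781.19

E[u] = 0.8·ln(173000) + 0.1·ln(170000) + 0.1·ln(90000) = 9.6488 + 1.2044 + 1.1408 = 11.9940
CE = e^11.9940 ≈ 161781.19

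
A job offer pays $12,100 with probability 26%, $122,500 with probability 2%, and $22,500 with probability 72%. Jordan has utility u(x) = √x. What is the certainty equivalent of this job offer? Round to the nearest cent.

$20,620.96

E[u] = 0.26·√12100 + 0.02·√122500 + 0.72·√22500 = 0.26·110 + 0.02·350 + 0.72·150 = 143.6
CE = (143.6)² = 20620.96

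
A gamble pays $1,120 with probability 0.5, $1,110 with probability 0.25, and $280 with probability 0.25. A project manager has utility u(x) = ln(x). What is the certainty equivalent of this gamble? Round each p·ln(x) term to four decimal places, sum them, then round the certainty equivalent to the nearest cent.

$790.13

E[u] = 0.5·ln(1120) + 0.25·ln(1110) + 0.25·ln(280) = 3.5105 + 1.7530 + 1.4087 = 6.6722
CE = e^6.6722 ≈ 790.13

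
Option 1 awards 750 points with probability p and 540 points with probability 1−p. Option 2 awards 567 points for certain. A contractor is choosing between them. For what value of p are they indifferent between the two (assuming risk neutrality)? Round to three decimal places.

p = 0.129

p·750 + (1−p)·540 = 567
210p + 540 = 567
p = (567 − 540) / 210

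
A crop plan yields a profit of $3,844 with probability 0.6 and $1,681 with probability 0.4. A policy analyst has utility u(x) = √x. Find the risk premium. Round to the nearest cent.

$105.84

E[u] = 0.6·√3844 + 0.4·√1681 = 0.6·62 + 0.4·41 = 53.6
CE = (53.6)² = 2872.96
Risk premium = EV − CE = 2978.8 − 2872.96 = 105.84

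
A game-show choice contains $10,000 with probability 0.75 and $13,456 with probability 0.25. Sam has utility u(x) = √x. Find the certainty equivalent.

E[u] = 0.75·√10000 + 0.25·√13456 = 0.75·100 + 0.25·116 = 104
CE = (104)² = 10816

$10,816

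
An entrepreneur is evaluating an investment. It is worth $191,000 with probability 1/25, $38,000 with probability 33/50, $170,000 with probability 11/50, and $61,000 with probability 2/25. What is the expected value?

EV = 1/25 × 191000 + 33/50 × 38000 + 11/50 × 170000 + 2/25 × 61000 = 7640 + 25080 + 37400 + 4880 = 75000

$75,000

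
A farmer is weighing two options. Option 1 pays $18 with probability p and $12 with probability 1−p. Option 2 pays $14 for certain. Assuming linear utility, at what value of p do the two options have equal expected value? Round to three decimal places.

p·18 + (1−p)·12 = 14
6p + 12 = 14
p = (14 − 12) / 6

p = 0.333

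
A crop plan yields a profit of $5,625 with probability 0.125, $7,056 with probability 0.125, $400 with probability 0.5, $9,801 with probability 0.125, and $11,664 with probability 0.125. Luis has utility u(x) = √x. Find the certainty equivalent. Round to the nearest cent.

$3,108.06

E[u] = 0.125·√5625 + 0.125·√7056 + 0.5·√400 + 0.125·√9801 + 0.125·√11664 = 0.125·75 + 0.125·84 + 0.5·20 + 0.125·99 + 0.125·108 = 55.75
CE = (55.75)² = 3108.0625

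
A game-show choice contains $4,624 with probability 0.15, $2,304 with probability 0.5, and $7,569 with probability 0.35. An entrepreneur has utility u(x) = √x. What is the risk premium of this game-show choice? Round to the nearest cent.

$315.13

E[u] = 0.15·√4624 + 0.5·√2304 + 0.35·√7569 = 0.15·68 + 0.5·48 + 0.35·87 = 64.65
CE = (64.65)² = 4179.6225
Risk premium = EV − CE = 4494.75 − 4179.6225 = 315.1275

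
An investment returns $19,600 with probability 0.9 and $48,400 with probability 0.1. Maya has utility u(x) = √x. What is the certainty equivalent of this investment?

$21,904

E[u] = 0.9·√19600 + 0.1·√48400 = 0.9·140 + 0.1·220 = 148
CE = (148)² = 21904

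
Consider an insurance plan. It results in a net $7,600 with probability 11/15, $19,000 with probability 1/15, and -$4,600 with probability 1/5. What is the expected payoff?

$5,920

EV = 11/15 × 7600 + 1/15 × 19000 + 1/5 × (-4600) = 5573.3333 + 1266.6667 − 920 = 5920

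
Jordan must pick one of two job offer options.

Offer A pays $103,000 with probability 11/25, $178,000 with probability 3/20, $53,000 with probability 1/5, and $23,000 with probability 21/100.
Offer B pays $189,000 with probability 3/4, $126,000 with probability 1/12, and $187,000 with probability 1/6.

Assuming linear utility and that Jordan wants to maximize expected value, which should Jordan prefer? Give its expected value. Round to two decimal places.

Offer A = 11/25 × 103000 + 3/20 × 178000 + 1/5 × 53000 + 21/100 × 23000 = 45320 + 26700 + 10600 + 4830 = 87450
Offer B = 3/4 × 189000 + 1/12 × 126000 + 1/6 × 187000 = 141750 + 10500 + 31166.6667 = 183416.6667

Offer B ($183,416.67)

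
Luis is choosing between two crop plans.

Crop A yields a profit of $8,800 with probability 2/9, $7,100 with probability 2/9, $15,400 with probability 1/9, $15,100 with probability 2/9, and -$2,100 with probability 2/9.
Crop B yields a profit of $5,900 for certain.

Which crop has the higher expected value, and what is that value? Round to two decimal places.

Crop A = 2/9 × 8800 + 2/9 × 7100 + 1/9 × 15400 + 2/9 × 15100 + 2/9 × (-2100) = 1955.5556 + 1577.7778 + 1711.1111 + 3355.5556 − 466.6667 = 8133.3333
Crop B: 5900 (certain)

Crop A ($8,133.33)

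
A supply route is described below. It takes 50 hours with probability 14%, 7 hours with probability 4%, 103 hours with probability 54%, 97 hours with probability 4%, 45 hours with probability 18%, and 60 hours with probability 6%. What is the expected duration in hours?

78.48 hours

EV = 0.14 × 50 + 0.04 × 7 + 0.54 × 103 + 0.04 × 97 + 0.18 × 45 + 0.06 × 60 = 7 + 0.28 + 55.62 + 3.88 + 8.1 + 3.6 = 78.48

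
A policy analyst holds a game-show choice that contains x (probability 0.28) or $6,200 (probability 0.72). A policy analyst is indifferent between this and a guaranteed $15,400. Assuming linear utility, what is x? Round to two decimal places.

0.28·x + 0.72·6200 = 15400
0.28·x = 15400 − 4464 = 10936
x = 10936 / 0.28 = 39057.1429

x = $39,057.14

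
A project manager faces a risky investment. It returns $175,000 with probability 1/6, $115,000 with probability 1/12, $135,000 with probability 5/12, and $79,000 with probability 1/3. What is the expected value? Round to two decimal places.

$121,333.33

EV = 1/6 × 175000 + 1/12 × 115000 + 5/12 × 135000 + 1/3 × 79000 = 29166.6667 + 9583.3333 + 56250 + 26333.3333 = 121333.3333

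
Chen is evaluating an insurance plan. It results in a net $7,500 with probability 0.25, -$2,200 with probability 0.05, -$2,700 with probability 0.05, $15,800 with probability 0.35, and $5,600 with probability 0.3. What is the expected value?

$8,840

EV = 0.25 × 7500 + 0.05 × (-2200) + 0.05 × (-2700) + 0.35 × 15800 + 0.3 × 5600 = 1875 − 110 − 135 + 5530 + 1680 = 8840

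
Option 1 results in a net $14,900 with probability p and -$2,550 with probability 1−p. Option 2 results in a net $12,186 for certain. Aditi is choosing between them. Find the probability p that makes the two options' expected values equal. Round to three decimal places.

p = 0.844

p·14900 + (1−p)·(-2550) = 12186
17450p − 2550 = 12186
p = (12186 + 2550) / 17450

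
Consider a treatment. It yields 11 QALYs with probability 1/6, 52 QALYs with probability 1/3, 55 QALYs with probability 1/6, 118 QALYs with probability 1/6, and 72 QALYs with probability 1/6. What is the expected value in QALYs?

EV = 1/6 × 11 + 1/3 × 52 + 1/6 × 55 + 1/6 × 118 + 1/6 × 72 = 1.8333 + 17.3333 + 9.1667 + 19.6667 + 12 = 60

60 QALYs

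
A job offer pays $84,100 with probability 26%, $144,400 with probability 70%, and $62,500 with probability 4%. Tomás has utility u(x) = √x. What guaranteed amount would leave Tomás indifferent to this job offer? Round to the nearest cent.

E[u] = 0.26·√84100 + 0.7·√144400 + 0.04·√62500 = 0.26·290 + 0.7·380 + 0.04·250 = 351.4
CE = (351.4)² = 123481.96

$123,481.96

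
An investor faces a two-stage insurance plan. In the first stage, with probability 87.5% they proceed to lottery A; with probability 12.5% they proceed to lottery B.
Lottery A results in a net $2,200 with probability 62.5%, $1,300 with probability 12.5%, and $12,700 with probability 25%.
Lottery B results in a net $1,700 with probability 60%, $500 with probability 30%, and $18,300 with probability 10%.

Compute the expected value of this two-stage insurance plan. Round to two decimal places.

$4,498.44

EV(A) = 0.625 × 2200 + 0.125 × 1300 + 0.25 × 12700 = 1375 + 162.5 + 3175 = 4712.5
EV(B) = 0.6 × 1700 + 0.3 × 500 + 0.1 × 18300 = 1020 + 150 + 1830 = 3000
Overall = 0.875 × 4712.5 + 0.125 × 3000 = 4123.4375 + 375 = 4498.4375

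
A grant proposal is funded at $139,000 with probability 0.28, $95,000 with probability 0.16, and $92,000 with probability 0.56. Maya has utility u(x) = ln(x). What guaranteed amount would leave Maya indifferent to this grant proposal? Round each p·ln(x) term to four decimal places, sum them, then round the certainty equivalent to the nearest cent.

$103,797.79

E[u] = 0.28·ln(139000) + 0.16·ln(95000) + 0.56·ln(92000) = 3.3158 + 1.8339 + 6.4005 = 11.5502
CE = e^11.5502 ≈ 103797.79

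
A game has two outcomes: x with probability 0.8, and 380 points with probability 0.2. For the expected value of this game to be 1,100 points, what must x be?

0.8·x + 0.2·380 = 1100
0.8·x = 1100 − 76 = 1024
x = 1024 / 0.8 = 1280

x = 1,280 points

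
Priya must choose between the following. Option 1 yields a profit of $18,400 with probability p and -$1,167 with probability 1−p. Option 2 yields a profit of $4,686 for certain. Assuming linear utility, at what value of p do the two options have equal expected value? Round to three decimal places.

p = 0.299

p·18400 + (1−p)·(-1167) = 4686
19567p − 1167 = 4686
p = (4686 + 1167) / 19567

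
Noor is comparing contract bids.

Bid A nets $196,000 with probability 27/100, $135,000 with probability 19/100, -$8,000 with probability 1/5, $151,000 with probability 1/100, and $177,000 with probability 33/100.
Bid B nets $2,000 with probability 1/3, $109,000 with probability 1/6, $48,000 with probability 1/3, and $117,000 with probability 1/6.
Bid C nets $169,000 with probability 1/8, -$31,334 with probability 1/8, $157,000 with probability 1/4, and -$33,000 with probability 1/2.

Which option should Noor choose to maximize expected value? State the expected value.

Bid A = 27/100 × 196000 + 19/100 × 135000 + 1/5 × (-8000) + 1/100 × 151000 + 33/100 × 177000 = 52920 + 25650 − 1600 + 1510 + 58410 = 136890
Bid B = 1/3 × 2000 + 1/6 × 109000 + 1/3 × 48000 + 1/6 × 117000 = 666.6667 + 18166.6667 + 16000 + 19500 = 54333.3333
Bid C = 1/8 × 169000 + 1/8 × (-31334) + 1/4 × 157000 + 1/2 × (-33000) = 21125 − 3916.75 + 39250 − 16500 = 39958.25

Bid A ($136,890)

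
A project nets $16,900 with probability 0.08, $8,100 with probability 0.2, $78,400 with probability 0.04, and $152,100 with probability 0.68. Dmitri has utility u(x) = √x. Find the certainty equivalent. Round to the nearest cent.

E[u] = 0.08·√16900 + 0.2·√8100 + 0.04·√78400 + 0.68·√152100 = 0.08·130 + 0.2·90 + 0.04·280 + 0.68·390 = 304.8
CE = (304.8)² = 92903.04

$92,903.04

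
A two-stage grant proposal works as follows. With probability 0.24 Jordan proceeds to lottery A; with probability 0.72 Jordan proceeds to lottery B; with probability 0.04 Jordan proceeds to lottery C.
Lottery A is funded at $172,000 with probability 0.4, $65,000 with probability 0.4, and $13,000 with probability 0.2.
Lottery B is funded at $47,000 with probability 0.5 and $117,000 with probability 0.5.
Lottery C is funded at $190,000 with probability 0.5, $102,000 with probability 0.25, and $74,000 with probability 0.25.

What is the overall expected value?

EV(A) = 0.4 × 172000 + 0.4 × 65000 + 0.2 × 13000 = 68800 + 26000 + 2600 = 97400
EV(B) = 0.5 × 47000 + 0.5 × 117000 = 23500 + 58500 = 82000
EV(C) = 0.5 × 190000 + 0.25 × 102000 + 0.25 × 74000 = 95000 + 25500 + 18500 = 139000
Overall = 0.24 × 97400 + 0.72 × 82000 + 0.04 × 139000 = 23376 + 59040 + 5560 = 87976

$87,976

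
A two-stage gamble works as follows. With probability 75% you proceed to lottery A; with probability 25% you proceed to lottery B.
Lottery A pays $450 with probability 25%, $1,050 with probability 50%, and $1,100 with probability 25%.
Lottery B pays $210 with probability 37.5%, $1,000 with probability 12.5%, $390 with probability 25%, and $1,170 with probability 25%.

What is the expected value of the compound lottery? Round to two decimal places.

EV(A) = 0.25 × 450 + 0.5 × 1050 + 0.25 × 1100 = 112.5 + 525 + 275 = 912.5
EV(B) = 0.375 × 210 + 0.125 × 1000 + 0.25 × 390 + 0.25 × 1170 = 78.75 + 125 + 97.5 + 292.5 = 593.75
Overall = 0.75 × 912.5 + 0.25 × 593.75 = 684.375 + 148.4375 = 832.8125

$832.81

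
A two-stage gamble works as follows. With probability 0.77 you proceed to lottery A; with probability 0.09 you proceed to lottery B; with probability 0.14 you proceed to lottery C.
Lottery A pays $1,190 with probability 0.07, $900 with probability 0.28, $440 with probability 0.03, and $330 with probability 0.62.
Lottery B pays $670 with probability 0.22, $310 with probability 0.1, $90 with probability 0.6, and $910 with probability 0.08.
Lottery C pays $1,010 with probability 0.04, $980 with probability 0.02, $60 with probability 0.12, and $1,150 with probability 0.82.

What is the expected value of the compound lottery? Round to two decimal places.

EV(A) = 0.07 × 1190 + 0.28 × 900 + 0.03 × 440 + 0.62 × 330 = 83.3 + 252 + 13.2 + 204.6 = 553.1
EV(B) = 0.22 × 670 + 0.1 × 310 + 0.6 × 90 + 0.08 × 910 = 147.4 + 31 + 54 + 72.8 = 305.2
EV(C) = 0.04 × 1010 + 0.02 × 980 + 0.12 × 60 + 0.82 × 1150 = 40.4 + 19.6 + 7.2 + 943 = 1010.2
Overall = 0.77 × 553.1 + 0.09 × 305.2 + 0.14 × 1010.2 = 425.887 + 27.468 + 141.428 = 594.783

$594.78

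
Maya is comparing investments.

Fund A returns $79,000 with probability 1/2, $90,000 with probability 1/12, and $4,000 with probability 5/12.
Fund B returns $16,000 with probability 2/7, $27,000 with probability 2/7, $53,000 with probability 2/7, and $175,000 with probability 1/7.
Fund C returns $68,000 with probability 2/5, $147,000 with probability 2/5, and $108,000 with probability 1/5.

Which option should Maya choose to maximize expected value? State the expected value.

Fund A = 1/2 × 79000 + 1/12 × 90000 + 5/12 × 4000 = 39500 + 7500 + 1666.6667 = 48666.6667
Fund B = 2/7 × 16000 + 2/7 × 27000 + 2/7 × 53000 + 1/7 × 175000 = 4571.4286 + 7714.2857 + 15142.8571 + 25000 = 52428.5714
Fund C = 2/5 × 68000 + 2/5 × 147000 + 1/5 × 108000 = 27200 + 58800 + 21600 = 107600

Fund C ($107,600)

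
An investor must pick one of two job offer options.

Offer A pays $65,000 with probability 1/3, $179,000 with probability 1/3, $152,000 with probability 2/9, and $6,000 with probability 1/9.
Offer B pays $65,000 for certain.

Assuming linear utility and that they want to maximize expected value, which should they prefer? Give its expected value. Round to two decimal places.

Offer A = 1/3 × 65000 + 1/3 × 179000 + 2/9 × 152000 + 1/9 × 6000 = 21666.6667 + 59666.6667 + 33777.7778 + 666.6667 = 115777.7778
Offer B: 65000 (certain)

Offer A ($115,777.78)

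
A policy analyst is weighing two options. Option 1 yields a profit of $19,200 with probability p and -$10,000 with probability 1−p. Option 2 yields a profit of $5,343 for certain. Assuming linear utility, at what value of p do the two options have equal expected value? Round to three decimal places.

p = 0.525

p·19200 + (1−p)·(-10000) = 5343
29200p − 10000 = 5343
p = (5343 + 10000) / 29200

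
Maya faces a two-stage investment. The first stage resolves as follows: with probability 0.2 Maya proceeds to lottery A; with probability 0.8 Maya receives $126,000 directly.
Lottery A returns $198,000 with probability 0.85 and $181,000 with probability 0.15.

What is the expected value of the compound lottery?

$139,890

EV(A) = 0.85 × 198000 + 0.15 × 181000 = 168300 + 27150 = 195450
Branch B: 126000 (certain)
Overall = 0.2 × 195450 + 0.8 × 126000 = 39090 + 100800 = 139890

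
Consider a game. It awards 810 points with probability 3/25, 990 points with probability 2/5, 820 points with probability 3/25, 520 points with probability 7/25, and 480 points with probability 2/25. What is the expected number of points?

775.6 points

EV = 3/25 × 810 + 2/5 × 990 + 3/25 × 820 + 7/25 × 520 + 2/25 × 480 = 97.2 + 396 + 98.4 + 145.6 + 38.4 = 775.6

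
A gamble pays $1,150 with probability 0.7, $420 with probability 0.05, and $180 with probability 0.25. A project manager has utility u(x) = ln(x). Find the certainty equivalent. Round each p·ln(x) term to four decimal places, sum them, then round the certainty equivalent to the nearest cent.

$687.80

E[u] = 0.7·ln(1150) + 0.05·ln(420) + 0.25·ln(180) = 4.9333 + 0.3020 + 1.2982 = 6.5335
CE = e^6.5335 ≈ 687.80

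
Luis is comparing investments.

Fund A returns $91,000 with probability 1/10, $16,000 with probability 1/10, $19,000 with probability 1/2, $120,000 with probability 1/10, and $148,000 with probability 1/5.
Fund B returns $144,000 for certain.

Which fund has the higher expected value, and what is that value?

Fund A = 1/10 × 91000 + 1/10 × 16000 + 1/2 × 19000 + 1/10 × 120000 + 1/5 × 148000 = 9100 + 1600 + 9500 + 12000 + 29600 = 61800
Fund B: 144000 (certain)

Fund B ($144,000)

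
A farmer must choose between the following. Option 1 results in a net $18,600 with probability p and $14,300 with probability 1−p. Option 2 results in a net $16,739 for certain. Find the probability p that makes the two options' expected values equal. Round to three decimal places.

p·18600 + (1−p)·14300 = 16739
4300p + 14300 = 16739
p = (16739 − 14300) / 4300

p = 0.567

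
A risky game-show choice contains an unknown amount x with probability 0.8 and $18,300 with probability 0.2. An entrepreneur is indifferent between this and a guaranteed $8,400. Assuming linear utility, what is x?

x = $5,925

0.8·x + 0.2·18300 = 8400
0.8·x = 8400 − 3660 = 4740
x = 4740 / 0.8 = 5925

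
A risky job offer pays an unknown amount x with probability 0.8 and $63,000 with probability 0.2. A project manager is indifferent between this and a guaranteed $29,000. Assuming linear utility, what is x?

x = $20,500

0.8·x + 0.2·63000 = 29000
0.8·x = 29000 − 12600 = 16400
x = 16400 / 0.8 = 20500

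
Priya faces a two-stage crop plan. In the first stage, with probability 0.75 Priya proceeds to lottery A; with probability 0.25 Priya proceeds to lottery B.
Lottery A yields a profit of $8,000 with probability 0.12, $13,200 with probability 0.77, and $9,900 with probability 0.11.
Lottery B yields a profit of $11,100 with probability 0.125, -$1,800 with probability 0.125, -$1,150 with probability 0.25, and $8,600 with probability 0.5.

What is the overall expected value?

EV(A) = 0.12 × 8000 + 0.77 × 13200 + 0.11 × 9900 = 960 + 10164 + 1089 = 12213
EV(B) = 0.125 × 11100 + 0.125 × (-1800) + 0.25 × (-1150) + 0.5 × 8600 = 1387.5 − 225 − 287.5 + 4300 = 5175
Overall = 0.75 × 12213 + 0.25 × 5175 = 9159.75 + 1293.75 = 10453.5

$10,453.50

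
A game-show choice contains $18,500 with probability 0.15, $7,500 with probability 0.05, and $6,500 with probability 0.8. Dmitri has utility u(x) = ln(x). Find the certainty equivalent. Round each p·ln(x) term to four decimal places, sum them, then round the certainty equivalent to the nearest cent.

$7,657.95

E[u] = 0.15·ln(18500) + 0.05·ln(7500) + 0.8·ln(6500) = 1.4738 + 0.4461 + 7.0236 = 8.9435
CE = e^8.9435 ≈ 7657.95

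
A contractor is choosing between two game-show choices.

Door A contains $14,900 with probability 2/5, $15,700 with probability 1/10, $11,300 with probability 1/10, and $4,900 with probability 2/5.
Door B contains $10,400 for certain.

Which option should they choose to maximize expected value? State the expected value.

Door A = 2/5 × 14900 + 1/10 × 15700 + 1/10 × 11300 + 2/5 × 4900 = 5960 + 1570 + 1130 + 1960 = 10620
Door B: 10400 (certain)

Door A ($10,620)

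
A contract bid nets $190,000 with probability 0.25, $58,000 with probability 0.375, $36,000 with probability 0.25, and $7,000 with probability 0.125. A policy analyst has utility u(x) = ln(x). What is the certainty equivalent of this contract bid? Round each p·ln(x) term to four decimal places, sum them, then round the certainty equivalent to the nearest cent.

$53,172.68

E[u] = 0.25·ln(190000) + 0.375·ln(58000) + 0.25·ln(36000) + 0.125·ln(7000) = 3.0387 + 4.1131 + 2.6228 + 1.1067 = 10.8813
CE = e^10.8813 ≈ 53172.68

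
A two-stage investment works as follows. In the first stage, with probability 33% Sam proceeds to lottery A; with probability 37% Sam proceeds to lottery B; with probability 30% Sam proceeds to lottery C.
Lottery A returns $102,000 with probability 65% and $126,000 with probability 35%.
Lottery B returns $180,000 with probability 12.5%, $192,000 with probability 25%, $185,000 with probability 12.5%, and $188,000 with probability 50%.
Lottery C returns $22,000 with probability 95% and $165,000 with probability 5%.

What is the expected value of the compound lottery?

EV(A) = 0.65 × 102000 + 0.35 × 126000 = 66300 + 44100 = 110400
EV(B) = 0.125 × 180000 + 0.25 × 192000 + 0.125 × 185000 + 0.5 × 188000 = 22500 + 48000 + 23125 + 94000 = 187625
EV(C) = 0.95 × 22000 + 0.05 × 165000 = 20900 + 8250 = 29150
Overall = 0.33 × 110400 + 0.37 × 187625 + 0.3 × 29150 = 36432 + 69421.25 + 8745 = 114598.25

$114,598.25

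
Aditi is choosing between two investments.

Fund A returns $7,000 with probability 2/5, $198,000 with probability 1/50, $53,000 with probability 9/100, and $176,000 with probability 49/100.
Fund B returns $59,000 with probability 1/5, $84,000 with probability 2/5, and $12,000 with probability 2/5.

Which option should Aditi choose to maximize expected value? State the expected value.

Fund A = 2/5 × 7000 + 1/50 × 198000 + 9/100 × 53000 + 49/100 × 176000 = 2800 + 3960 + 4770 + 86240 = 97770
Fund B = 1/5 × 59000 + 2/5 × 84000 + 2/5 × 12000 = 11800 + 33600 + 4800 = 50200

Fund A ($97,770)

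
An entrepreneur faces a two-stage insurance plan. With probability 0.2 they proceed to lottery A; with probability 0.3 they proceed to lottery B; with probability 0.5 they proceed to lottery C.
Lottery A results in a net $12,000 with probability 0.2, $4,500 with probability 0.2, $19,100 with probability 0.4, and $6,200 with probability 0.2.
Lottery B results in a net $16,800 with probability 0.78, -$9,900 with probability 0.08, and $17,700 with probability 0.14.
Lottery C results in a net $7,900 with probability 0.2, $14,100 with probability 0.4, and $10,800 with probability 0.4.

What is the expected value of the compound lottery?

$12,643

EV(A) = 0.2 × 12000 + 0.2 × 4500 + 0.4 × 19100 + 0.2 × 6200 = 2400 + 900 + 7640 + 1240 = 12180
EV(B) = 0.78 × 16800 + 0.08 × (-9900) + 0.14 × 17700 = 13104 − 792 + 2478 = 14790
EV(C) = 0.2 × 7900 + 0.4 × 14100 + 0.4 × 10800 = 1580 + 5640 + 4320 = 11540
Overall = 0.2 × 12180 + 0.3 × 14790 + 0.5 × 11540 = 2436 + 4437 + 5770 = 12643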